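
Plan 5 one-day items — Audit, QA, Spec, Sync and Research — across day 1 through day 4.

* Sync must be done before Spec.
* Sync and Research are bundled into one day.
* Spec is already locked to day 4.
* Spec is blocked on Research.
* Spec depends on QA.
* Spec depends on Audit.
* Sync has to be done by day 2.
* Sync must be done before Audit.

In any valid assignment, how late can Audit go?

Precedence pushes Audit to at least day 2; downstream work caps Audit at day 3.
Audit at day 3 is achievable: QA in day 1; Research in day 1; Audit in day 3; Sync in day 1; Spec in day 4.

day 3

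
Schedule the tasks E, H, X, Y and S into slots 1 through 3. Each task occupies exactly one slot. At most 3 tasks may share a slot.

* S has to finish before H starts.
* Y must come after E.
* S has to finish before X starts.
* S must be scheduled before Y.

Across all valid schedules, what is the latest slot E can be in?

Downstream work caps E at 2.
E at 2 is achievable: X -> 2, E -> 2, S -> 1, Y -> 3, H -> 2.

2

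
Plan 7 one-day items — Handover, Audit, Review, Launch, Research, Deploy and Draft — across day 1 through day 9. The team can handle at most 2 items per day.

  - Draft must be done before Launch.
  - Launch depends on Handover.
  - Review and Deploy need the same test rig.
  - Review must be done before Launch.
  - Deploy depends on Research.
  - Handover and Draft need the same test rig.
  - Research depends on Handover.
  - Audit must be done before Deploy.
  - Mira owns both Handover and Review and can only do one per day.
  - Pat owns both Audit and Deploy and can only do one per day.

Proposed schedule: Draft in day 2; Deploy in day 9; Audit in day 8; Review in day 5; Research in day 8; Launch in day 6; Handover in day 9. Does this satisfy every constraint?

Pat owns both Audit and Deploy and can only do one per day — holds.
The team can handle at most 2 items per day — holds.
Draft must be done before Launch — holds.
Launch depends on Handover — violated.
Review and Deploy need the same test rig — holds.
Research depends on Handover — violated.
Handover and Draft need the same test rig — holds.
Deploy depends on Research — holds.
Review must be done before Launch — holds.
Mira owns both Handover and Review and can only do one per day — holds.
Audit must be done before Deploy — holds.

Invalid. Launch depends on Handover.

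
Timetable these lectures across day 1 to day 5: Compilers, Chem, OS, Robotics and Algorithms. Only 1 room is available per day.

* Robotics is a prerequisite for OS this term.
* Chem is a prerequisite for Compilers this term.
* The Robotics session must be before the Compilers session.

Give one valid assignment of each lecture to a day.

Algorithms=day 5; Compilers=day 3; Chem=day 2; Robotics=day 1; OS=day 4

Checking: Chem(day 2) before Compilers(day 3); Robotics(day 1) before OS(day 4); Robotics(day 1) before Compilers(day 3); max 1 per day (cap 1).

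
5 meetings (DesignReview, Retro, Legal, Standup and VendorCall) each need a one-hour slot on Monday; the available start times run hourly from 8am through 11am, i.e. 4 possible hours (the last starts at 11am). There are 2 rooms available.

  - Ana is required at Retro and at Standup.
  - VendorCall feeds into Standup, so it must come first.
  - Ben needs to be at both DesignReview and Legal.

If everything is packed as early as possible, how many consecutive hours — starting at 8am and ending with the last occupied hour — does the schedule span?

The precedence chain requires at least 2 distinct hours.
With at most 2 per hour and 5 meetings, at least 3 hours are needed.
3 works (last occupied hour: 10am): for example Retro in 10am; Standup in 9am; DesignReview in 8am; Legal in 9am; VendorCall in 8am.

3 hours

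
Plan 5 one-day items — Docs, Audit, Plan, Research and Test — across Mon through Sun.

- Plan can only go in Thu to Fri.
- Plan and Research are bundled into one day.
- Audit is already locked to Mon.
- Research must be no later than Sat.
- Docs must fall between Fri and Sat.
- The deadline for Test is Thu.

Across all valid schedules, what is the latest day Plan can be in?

Fri

Plan is available from Thu; Plan's own window allows nothing later than Fri.
Plan at Fri is achievable: Plan=Fri, Test=Mon, Docs=Fri, Audit=Mon, Research=Fri.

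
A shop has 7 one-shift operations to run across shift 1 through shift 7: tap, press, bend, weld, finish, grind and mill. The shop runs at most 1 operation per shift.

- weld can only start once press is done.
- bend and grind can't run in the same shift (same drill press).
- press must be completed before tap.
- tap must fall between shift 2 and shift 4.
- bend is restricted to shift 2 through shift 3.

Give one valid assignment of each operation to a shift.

weld=shift 4, grind=shift 6, finish=shift 5, tap=shift 3, mill=shift 7, press=shift 1, bend=shift 2

Checking: press(shift 1) before weld(shift 4); press(shift 1) before tap(shift 3); bend(shift 2) != grind(shift 6); bend=shift 2 in [shift 2,shift 3]; tap=shift 3 in [shift 2,shift 4]; max 1 per shift (cap 1).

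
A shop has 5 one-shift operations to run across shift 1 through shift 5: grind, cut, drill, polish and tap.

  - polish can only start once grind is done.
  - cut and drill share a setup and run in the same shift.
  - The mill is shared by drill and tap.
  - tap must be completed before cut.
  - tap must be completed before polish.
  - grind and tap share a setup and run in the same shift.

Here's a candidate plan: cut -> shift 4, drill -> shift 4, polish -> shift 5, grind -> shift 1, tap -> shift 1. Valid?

polish can only start once grind is done — holds.
cut and drill share a setup and run in the same shift — holds.
grind and tap share a setup and run in the same shift — holds.
tap must be completed before cut — holds.
tap must be completed before polish — holds.
The mill is shared by drill and tap — holds.

Yes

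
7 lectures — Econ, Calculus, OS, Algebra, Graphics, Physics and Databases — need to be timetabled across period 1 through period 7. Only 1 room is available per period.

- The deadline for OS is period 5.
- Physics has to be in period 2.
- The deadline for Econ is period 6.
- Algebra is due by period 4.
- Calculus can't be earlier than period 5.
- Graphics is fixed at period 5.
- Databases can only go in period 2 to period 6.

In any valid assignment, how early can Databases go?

period 3

Databases is available from period 2; Databases's own window allows nothing later than period 6.
Databases at period 3 is achievable: Graphics in period 5; OS in period 4; Econ in period 6; Algebra in period 1; Physics in period 2; Calculus in period 7; Databases in period 3.
Nothing earlier works — the capacity limit rule out every period before period 3.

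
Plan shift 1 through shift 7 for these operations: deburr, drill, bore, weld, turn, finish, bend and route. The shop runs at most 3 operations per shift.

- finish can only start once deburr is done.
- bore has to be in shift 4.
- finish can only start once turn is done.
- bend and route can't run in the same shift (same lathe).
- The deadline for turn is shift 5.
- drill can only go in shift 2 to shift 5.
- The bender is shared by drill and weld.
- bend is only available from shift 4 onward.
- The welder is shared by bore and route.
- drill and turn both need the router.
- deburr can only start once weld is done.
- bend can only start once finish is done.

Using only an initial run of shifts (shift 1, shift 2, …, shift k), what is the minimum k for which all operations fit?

4

The precedence chain requires at least 4 distinct shifts.
With at most 3 per shift and 8 operations, at least 3 shifts are needed.
4 works (last occupied shift: shift 4): for example deburr -> shift 2, weld -> shift 1, finish -> shift 3, drill -> shift 2, bend -> shift 4, route -> shift 1, bore -> shift 4, turn -> shift 1.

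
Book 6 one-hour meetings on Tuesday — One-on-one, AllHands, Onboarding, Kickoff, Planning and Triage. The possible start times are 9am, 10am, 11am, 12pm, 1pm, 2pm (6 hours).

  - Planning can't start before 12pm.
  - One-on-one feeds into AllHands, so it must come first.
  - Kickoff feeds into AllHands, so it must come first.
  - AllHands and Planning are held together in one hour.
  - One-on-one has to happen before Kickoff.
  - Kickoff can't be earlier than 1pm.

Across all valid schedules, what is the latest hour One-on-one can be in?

Downstream work caps One-on-one at 12pm.
One-on-one at 12pm is achievable: One-on-one=12pm; Kickoff=1pm; Triage=9am; Onboarding=9am; AllHands=2pm; Planning=2pm.

12pm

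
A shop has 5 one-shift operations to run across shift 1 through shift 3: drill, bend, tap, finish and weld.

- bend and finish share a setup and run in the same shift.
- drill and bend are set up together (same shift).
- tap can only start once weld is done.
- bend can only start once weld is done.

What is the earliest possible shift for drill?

Drill must be in the same shift as bend, which can't be before shift 2, so drill is at least shift 2.
drill at shift 2 is achievable: finish=shift 2; tap=shift 2; drill=shift 2; weld=shift 1; bend=shift 2.

shift 2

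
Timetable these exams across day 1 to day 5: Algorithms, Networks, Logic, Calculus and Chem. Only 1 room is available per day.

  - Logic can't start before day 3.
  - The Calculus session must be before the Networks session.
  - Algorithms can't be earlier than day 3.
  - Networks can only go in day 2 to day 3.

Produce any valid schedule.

Logic -> day 4, Chem -> day 5, Networks -> day 2, Calculus -> day 1, Algorithms -> day 3

Checking: Calculus(day 1) before Networks(day 2); Algorithms=day 3 in [day 3,day 5]; Networks=day 2 in [day 2,day 3]; Logic=day 4 in [day 3,day 5]; max 1 per day (cap 1).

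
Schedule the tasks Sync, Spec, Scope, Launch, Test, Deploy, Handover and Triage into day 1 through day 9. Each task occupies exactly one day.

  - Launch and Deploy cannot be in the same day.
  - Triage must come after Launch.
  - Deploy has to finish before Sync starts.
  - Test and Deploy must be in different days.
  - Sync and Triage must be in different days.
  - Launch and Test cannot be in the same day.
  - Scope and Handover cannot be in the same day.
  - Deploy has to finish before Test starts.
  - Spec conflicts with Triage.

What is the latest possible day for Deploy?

day 8

Downstream work caps Deploy at day 8.
Deploy at day 8 is achievable: Handover=day 2, Test=day 9, Sync=day 9, Deploy=day 8, Triage=day 2, Spec=day 1, Launch=day 1, Scope=day 1.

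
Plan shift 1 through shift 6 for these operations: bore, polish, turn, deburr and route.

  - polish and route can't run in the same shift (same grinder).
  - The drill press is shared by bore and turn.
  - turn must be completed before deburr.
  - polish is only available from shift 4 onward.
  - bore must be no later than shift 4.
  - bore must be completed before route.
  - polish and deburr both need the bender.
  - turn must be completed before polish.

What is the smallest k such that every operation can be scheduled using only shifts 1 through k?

The precedence chain requires at least 2 distinct shifts.
polish can't be placed before shift 4, so the schedule must run through at least shift 4.
4 works (last occupied shift: shift 4): for example bore -> shift 2, deburr -> shift 2, turn -> shift 1, route -> shift 3, polish -> shift 4.

4 shifts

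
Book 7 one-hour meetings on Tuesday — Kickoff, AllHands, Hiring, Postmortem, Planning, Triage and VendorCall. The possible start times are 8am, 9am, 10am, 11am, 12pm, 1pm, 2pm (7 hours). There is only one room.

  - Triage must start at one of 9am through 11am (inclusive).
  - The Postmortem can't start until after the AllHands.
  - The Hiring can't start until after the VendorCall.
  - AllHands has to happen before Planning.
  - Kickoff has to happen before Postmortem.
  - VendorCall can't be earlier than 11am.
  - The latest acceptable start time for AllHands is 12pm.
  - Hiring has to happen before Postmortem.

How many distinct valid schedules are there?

Splitting on AllHands: it can be 8am (16), 9am (5), 10am (4). Listing each branch's schedules as (Kickoff, Hiring, Postmortem, Planning, Triage, VendorCall):
AllHands=8am: (9am,12pm,1pm,2pm,10am,11am) (9am,12pm,2pm,1pm,10am,11am) (9am,1pm,2pm,10am,11am,12pm) (9am,1pm,2pm,11am,10am,12pm) (9am,1pm,2pm,12pm,10am,11am) (10am,12pm,1pm,2pm,9am,11am) (10am,12pm,2pm,1pm,9am,11am) (10am,1pm,2pm,9am,11am,12pm) (10am,1pm,2pm,11am,9am,12pm) (10am,1pm,2pm,12pm,9am,11am) (11am,1pm,2pm,9am,10am,12pm) (11am,1pm,2pm,10am,9am,12pm) (12pm,1pm,2pm,9am,10am,11am) (12pm,1pm,2pm,10am,9am,11am) (1pm,12pm,2pm,9am,10am,11am) (1pm,12pm,2pm,10am,9am,11am) — 16.
AllHands=9am: (8am,12pm,1pm,2pm,10am,11am) (8am,12pm,2pm,1pm,10am,11am) (8am,1pm,2pm,10am,11am,12pm) (8am,1pm,2pm,11am,10am,12pm) (8am,1pm,2pm,12pm,10am,11am) — 5.
AllHands=10am: (8am,12pm,1pm,2pm,9am,11am) (8am,12pm,2pm,1pm,9am,11am) (8am,1pm,2pm,11am,9am,12pm) (8am,1pm,2pm,12pm,9am,11am) — 4.
Summing: 16 + 5 + 4 = 25.

25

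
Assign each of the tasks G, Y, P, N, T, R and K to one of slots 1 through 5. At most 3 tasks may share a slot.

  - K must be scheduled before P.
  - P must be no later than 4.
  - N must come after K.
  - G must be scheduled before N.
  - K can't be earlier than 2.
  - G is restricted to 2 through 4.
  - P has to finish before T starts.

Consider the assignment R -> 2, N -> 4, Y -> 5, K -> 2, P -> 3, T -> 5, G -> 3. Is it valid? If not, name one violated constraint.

G is restricted to 2 through 4 — holds.
P must be no later than 4 — holds.
At most 3 tasks may share a slot — holds.
P has to finish before T starts — holds.
K can't be earlier than 2 — holds.
N must come after K — holds.
G must be scheduled before N — holds.
K must be scheduled before P — holds.

Yes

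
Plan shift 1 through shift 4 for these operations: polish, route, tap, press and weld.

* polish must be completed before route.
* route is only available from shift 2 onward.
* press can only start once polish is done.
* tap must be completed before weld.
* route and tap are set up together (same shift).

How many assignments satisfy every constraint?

Splitting on polish: it can be shift 1 (9), shift 2 (2). Listing each branch's schedules as (route, tap, press, weld) by shift number:
polish=shift 1: (2,2,2,3) (2,2,2,4) (2,2,3,3) (2,2,3,4) (2,2,4,3) (2,2,4,4) (3,3,2,4) (3,3,3,4) (3,3,4,4) — 9.
polish=shift 2: (3,3,3,4) (3,3,4,4) — 2.
Summing: 9 + 2 = 11.

11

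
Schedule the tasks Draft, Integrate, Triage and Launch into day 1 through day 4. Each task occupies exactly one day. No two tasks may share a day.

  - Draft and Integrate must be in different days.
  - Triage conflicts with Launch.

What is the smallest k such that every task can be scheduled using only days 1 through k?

4 days

With at most 1 per day and 4 tasks, at least 4 days are needed.
4 works (last occupied day: day 4): for example Triage in day 3; Draft in day 1; Launch in day 4; Integrate in day 2.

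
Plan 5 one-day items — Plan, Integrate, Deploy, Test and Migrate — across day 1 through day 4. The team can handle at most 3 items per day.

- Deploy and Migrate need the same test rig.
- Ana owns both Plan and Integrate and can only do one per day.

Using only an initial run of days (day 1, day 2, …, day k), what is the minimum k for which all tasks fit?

2 days

With at most 3 per day and 5 tasks, at least 2 days are needed.
2 works (last occupied day: day 2): for example Integrate in day 2; Migrate in day 2; Plan in day 1; Test in day 1; Deploy in day 1.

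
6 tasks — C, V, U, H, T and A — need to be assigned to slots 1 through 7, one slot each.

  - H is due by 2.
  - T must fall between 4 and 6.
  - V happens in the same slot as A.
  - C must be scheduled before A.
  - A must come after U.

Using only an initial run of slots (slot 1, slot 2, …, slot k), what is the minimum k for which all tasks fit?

4

The precedence chain requires at least 2 distinct slots.
T can't be placed before 4, so the schedule must run through at least slot 4.
4 works (last occupied slot: 4): for example A in 2, U in 1, V in 2, T in 4, C in 1, H in 1.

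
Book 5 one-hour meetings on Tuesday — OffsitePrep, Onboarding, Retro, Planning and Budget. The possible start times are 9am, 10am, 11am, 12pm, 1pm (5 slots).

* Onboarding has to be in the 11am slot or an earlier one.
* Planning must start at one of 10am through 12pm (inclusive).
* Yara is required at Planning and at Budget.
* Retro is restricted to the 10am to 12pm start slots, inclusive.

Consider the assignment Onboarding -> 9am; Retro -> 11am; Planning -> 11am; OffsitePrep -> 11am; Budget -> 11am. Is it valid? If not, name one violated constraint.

No. Yara is required at Planning and at Budget is not satisfied.

Planning must start at one of 10am through 12pm (inclusive) — holds.
Yara is required at Planning and at Budget — violated.
Retro is restricted to the 10am to 12pm start slots, inclusive — holds.
Onboarding has to be in the 11am slot or an earlier one — holds.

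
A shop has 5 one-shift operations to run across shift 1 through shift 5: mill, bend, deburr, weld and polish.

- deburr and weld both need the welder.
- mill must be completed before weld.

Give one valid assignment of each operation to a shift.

mill -> shift 1, bend -> shift 1, weld -> shift 2, deburr -> shift 1, polish -> shift 1

Checking: mill(shift 1) before weld(shift 2); deburr(shift 1) != weld(shift 2).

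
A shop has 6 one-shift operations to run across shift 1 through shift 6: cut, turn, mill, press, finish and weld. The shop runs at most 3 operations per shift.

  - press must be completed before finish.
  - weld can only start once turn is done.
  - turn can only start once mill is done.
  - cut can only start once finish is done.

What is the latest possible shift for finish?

Precedence pushes finish to at least shift 2; downstream work caps finish at shift 5.
finish at shift 5 is achievable: weld -> shift 3; press -> shift 1; mill -> shift 1; finish -> shift 5; turn -> shift 2; cut -> shift 6.

shift 5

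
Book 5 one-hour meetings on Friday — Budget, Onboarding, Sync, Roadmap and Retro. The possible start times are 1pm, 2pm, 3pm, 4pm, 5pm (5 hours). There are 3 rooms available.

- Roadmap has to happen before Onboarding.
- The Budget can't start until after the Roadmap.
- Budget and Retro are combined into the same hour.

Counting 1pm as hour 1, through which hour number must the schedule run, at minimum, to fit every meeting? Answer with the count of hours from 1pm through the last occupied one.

The precedence chain requires at least 2 distinct hours.
With at most 3 per hour and 5 meetings, at least 2 hours are needed.
2 works (last occupied hour: 2pm): for example Retro in 2pm; Roadmap in 1pm; Sync in 1pm; Budget in 2pm; Onboarding in 2pm.

2 hours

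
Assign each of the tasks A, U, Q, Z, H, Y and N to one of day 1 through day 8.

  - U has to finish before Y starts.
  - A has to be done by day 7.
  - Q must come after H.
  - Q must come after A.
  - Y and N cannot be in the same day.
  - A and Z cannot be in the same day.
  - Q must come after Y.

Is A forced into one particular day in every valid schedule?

A can be day 1 (e.g. Y -> day 2, N -> day 1, H -> day 1, Z -> day 2, Q -> day 3, U -> day 1, A -> day 1) or day 2 (e.g. U -> day 1, Y -> day 2, A -> day 2, Z -> day 1, H -> day 1, Q -> day 3, N -> day 1).

No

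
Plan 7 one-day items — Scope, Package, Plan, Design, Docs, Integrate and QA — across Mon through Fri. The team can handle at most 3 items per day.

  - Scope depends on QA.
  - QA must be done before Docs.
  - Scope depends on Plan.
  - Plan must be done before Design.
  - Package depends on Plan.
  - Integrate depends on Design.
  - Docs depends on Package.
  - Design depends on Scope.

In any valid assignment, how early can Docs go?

Wed

Precedence pushes Docs to at least Wed.
Docs at Wed is achievable: Package in Tue, Scope in Tue, Plan in Mon, Integrate in Thu, QA in Mon, Docs in Wed, Design in Wed.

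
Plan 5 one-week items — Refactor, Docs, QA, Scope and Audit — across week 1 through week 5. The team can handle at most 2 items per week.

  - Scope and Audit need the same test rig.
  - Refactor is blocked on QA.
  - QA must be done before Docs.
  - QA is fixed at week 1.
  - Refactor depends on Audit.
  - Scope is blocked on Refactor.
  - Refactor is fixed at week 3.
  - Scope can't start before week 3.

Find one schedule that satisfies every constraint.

Scope in week 4; Audit in week 1; QA in week 1; Refactor in week 3; Docs in week 2

Checking: QA(week 1) before Docs(week 2); Refactor(week 3) before Scope(week 4); QA(week 1) before Refactor(week 3); Audit(week 1) before Refactor(week 3); Scope(week 4) != Audit(week 1); QA=week 1 in [week 1,week 1]; Scope=week 4 in [week 3,week 5]; Refactor=week 3 in [week 3,week 3]; max 2 per week (cap 2).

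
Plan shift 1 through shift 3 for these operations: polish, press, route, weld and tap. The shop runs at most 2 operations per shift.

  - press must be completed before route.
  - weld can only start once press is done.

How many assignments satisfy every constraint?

21

Splitting on polish: it can be shift 1 (8), shift 2 (7), shift 3 (6). Listing each branch's schedules as (press, route, weld, tap) by shift number:
polish=shift 1: (1,2,2,3) (1,2,3,2) (1,2,3,3) (1,3,2,2) (1,3,2,3) (1,3,3,2) (2,3,3,1) (2,3,3,2) — 8.
polish=shift 2: (1,2,3,1) (1,2,3,3) (1,3,2,1) (1,3,2,3) (1,3,3,1) (1,3,3,2) (2,3,3,1) — 7.
polish=shift 3: (1,2,2,1) (1,2,2,3) (1,2,3,1) (1,2,3,2) (1,3,2,1) (1,3,2,2) — 6.
Summing: 8 + 7 + 6 = 21.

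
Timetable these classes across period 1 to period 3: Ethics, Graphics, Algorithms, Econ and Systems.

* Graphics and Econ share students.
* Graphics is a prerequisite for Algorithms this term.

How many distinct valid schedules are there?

Splitting on Ethics: it can be period 1 (18), period 2 (18), period 3 (18). Listing each branch's schedules as (Graphics, Algorithms, Econ, Systems) by period number:
Ethics=period 1: (1,2,2,1) (1,2,2,2) (1,2,2,3) (1,2,3,1) (1,2,3,2) (1,2,3,3) (1,3,2,1) (1,3,2,2) (1,3,2,3) (1,3,3,1) (1,3,3,2) (1,3,3,3) (2,3,1,1) (2,3,1,2) (2,3,1,3) (2,3,3,1) (2,3,3,2) (2,3,3,3) — 18.
Ethics=period 2: (1,2,2,1) (1,2,2,2) (1,2,2,3) (1,2,3,1) (1,2,3,2) (1,2,3,3) (1,3,2,1) (1,3,2,2) (1,3,2,3) (1,3,3,1) (1,3,3,2) (1,3,3,3) (2,3,1,1) (2,3,1,2) (2,3,1,3) (2,3,3,1) (2,3,3,2) (2,3,3,3) — 18.
Ethics=period 3: (1,2,2,1) (1,2,2,2) (1,2,2,3) (1,2,3,1) (1,2,3,2) (1,2,3,3) (1,3,2,1) (1,3,2,2) (1,3,2,3) (1,3,3,1) (1,3,3,2) (1,3,3,3) (2,3,1,1) (2,3,1,2) (2,3,1,3) (2,3,3,1) (2,3,3,2) (2,3,3,3) — 18.
Summing: 18 + 18 + 18 = 54.

54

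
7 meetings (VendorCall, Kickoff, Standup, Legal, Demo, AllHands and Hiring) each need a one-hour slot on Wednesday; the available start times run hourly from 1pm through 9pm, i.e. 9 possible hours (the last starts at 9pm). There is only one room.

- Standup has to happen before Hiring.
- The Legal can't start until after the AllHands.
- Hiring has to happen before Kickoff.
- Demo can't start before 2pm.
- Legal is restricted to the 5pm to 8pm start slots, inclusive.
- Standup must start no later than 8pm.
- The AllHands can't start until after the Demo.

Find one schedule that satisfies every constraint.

Hiring in 4pm; VendorCall in 7pm; Standup in 1pm; AllHands in 3pm; Legal in 5pm; Demo in 2pm; Kickoff in 6pm

Checking: Hiring(4pm) before Kickoff(6pm); AllHands(3pm) before Legal(5pm); Demo(2pm) before AllHands(3pm); Standup(1pm) before Hiring(4pm); Demo=2pm in [2pm,9pm]; Legal=5pm in [5pm,8pm]; Standup=1pm in [1pm,8pm]; max 1 per hour (cap 1).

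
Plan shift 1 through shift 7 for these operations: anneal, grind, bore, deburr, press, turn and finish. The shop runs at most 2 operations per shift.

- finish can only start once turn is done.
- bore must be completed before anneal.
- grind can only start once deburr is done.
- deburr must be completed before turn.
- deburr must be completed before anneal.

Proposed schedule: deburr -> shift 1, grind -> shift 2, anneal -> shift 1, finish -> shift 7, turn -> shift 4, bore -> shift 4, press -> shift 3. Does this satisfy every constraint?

No — it violates: bore must be completed before anneal

grind can only start once deburr is done — holds.
finish can only start once turn is done — holds.
The shop runs at most 2 operations per shift — holds.
deburr must be completed before anneal — violated.
bore must be completed before anneal — violated.
deburr must be completed before turn — holds.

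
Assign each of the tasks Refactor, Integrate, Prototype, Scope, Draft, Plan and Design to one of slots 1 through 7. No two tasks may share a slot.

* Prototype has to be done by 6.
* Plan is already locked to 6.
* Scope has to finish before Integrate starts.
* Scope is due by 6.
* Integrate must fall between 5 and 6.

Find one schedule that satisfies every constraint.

Refactor -> 3; Integrate -> 5; Prototype -> 2; Plan -> 6; Design -> 7; Scope -> 1; Draft -> 4

Checking: Scope(1) before Integrate(5); Integrate=5 in [5,6]; Prototype=2 in [1,6]; Scope=1 in [1,6]; Plan=6 in [6,6]; max 1 per slot (cap 1).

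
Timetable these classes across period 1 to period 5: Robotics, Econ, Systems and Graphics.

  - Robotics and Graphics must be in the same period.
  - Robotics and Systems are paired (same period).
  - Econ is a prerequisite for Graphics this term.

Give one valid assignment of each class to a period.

Graphics in period 2, Robotics in period 2, Econ in period 1, Systems in period 2

Checking: Econ(period 1) before Graphics(period 2); Robotics = Graphics = period 2; Robotics = Systems = period 2.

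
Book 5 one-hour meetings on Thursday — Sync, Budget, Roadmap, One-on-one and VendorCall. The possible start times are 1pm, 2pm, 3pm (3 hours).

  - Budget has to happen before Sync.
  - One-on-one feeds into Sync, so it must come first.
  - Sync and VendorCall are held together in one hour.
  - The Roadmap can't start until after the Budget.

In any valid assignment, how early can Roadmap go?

2pm

Precedence pushes Roadmap to at least 2pm.
Roadmap at 2pm is achievable: Sync -> 2pm, Roadmap -> 2pm, VendorCall -> 2pm, Budget -> 1pm, One-on-one -> 1pm.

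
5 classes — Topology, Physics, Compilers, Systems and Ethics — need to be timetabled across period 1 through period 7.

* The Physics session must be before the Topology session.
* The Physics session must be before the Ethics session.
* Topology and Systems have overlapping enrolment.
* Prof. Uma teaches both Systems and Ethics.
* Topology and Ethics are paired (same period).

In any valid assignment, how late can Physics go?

period 6

Downstream work caps Physics at period 6.
Physics at period 6 is achievable: Physics -> period 6; Compilers -> period 1; Systems -> period 1; Topology -> period 7; Ethics -> period 7.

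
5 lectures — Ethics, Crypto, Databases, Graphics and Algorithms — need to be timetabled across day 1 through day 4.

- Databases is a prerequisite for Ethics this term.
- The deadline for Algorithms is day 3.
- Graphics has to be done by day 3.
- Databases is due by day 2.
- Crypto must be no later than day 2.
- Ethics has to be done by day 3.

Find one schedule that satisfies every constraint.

Ethics -> day 2; Databases -> day 1; Algorithms -> day 1; Crypto -> day 1; Graphics -> day 1

Checking: Databases(day 1) before Ethics(day 2); Graphics=day 1 in [day 1,day 3]; Algorithms=day 1 in [day 1,day 3]; Databases=day 1 in [day 1,day 2]; Crypto=day 1 in [day 1,day 2]; Ethics=day 2 in [day 1,day 3].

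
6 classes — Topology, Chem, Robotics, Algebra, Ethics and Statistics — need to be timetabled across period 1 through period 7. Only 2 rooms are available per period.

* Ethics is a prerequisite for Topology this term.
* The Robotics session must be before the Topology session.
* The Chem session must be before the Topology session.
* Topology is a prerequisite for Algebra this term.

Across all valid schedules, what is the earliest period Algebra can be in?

period 4

Precedence pushes Algebra to at least period 3.
Algebra at period 4 is achievable: Statistics=period 2; Ethics=period 2; Algebra=period 4; Robotics=period 1; Chem=period 1; Topology=period 3.
Nothing earlier works — the capacity limit rule out every period before period 4.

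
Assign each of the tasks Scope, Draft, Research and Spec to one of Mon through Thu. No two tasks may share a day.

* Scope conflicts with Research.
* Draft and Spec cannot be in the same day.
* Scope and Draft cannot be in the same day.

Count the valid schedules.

Splitting on Scope: it can be Mon (6), Tue (6), Wed (6), Thu (6). Listing each branch's schedules as (Draft, Research, Spec):
Scope=Mon: (Tue,Wed,Thu) (Tue,Thu,Wed) (Wed,Tue,Thu) (Wed,Thu,Tue) (Thu,Tue,Wed) (Thu,Wed,Tue) — 6.
Scope=Tue: (Mon,Wed,Thu) (Mon,Thu,Wed) (Wed,Mon,Thu) (Wed,Thu,Mon) (Thu,Mon,Wed) (Thu,Wed,Mon) — 6.
Scope=Wed: (Mon,Tue,Thu) (Mon,Thu,Tue) (Tue,Mon,Thu) (Tue,Thu,Mon) (Thu,Mon,Tue) (Thu,Tue,Mon) — 6.
Scope=Thu: (Mon,Tue,Wed) (Mon,Wed,Tue) (Tue,Mon,Wed) (Tue,Wed,Mon) (Wed,Mon,Tue) (Wed,Tue,Mon) — 6.
Summing: 6 + 6 + 6 + 6 = 24.

24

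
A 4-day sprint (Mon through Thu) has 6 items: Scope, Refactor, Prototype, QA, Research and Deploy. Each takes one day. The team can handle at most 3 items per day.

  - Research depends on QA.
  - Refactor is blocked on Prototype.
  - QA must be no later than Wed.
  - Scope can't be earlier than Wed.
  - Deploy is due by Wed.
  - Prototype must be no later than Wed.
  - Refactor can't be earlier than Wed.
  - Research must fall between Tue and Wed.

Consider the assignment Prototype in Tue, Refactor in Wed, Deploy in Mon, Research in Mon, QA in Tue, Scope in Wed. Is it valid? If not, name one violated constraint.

Prototype must be no later than Wed — holds.
QA must be no later than Wed — holds.
Refactor can't be earlier than Wed — holds.
Deploy is due by Wed — holds.
The team can handle at most 3 items per day — holds.
Scope can't be earlier than Wed — holds.
Research must fall between Tue and Wed — violated.
Research depends on QA — violated.
Refactor is blocked on Prototype — holds.

No. Research depends on QA is not satisfied.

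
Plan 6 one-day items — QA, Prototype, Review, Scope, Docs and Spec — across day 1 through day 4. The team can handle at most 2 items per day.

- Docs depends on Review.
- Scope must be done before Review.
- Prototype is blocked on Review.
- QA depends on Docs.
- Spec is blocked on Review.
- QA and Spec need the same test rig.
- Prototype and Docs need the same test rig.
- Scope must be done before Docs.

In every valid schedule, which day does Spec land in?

day 3

Precedence pushes Spec to at least day 3.
So Spec is pinned to day 3.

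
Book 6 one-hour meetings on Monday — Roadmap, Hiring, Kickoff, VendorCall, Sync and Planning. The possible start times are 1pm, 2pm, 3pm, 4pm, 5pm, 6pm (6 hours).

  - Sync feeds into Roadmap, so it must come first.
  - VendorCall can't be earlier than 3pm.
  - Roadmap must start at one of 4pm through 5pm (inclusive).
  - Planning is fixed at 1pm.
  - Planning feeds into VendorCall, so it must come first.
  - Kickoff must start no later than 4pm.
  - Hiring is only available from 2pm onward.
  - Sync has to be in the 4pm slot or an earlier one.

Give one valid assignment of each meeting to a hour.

VendorCall -> 3pm; Roadmap -> 4pm; Kickoff -> 1pm; Hiring -> 2pm; Planning -> 1pm; Sync -> 1pm

Checking: Sync(1pm) before Roadmap(4pm); Planning(1pm) before VendorCall(3pm); Roadmap=4pm in [4pm,5pm]; Hiring=2pm in [2pm,6pm]; Sync=1pm in [1pm,4pm]; Planning=1pm in [1pm,1pm]; VendorCall=3pm in [3pm,6pm]; Kickoff=1pm in [1pm,4pm].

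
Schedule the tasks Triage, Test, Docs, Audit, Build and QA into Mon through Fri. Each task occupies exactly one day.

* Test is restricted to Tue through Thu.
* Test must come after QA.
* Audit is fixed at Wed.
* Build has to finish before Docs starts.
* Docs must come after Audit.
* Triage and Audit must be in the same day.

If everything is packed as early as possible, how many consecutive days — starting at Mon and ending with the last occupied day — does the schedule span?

The precedence chain requires at least 2 distinct days.
Propagating the time windows through the other constraints, Docs can't land before Thu — that is day 4 counting from Mon — so the schedule must run through at least 4 days.
4 works (last occupied day: Thu): for example QA=Mon; Build=Mon; Audit=Wed; Docs=Thu; Triage=Wed; Test=Tue.

4 days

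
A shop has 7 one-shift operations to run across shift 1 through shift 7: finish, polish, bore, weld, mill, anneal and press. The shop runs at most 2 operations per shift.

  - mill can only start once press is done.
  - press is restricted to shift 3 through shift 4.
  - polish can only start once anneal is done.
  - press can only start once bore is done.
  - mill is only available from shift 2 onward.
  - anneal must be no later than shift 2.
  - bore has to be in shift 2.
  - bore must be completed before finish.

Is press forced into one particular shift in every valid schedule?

press can be shift 3 (e.g. weld -> shift 1, finish -> shift 3, anneal -> shift 1, bore -> shift 2, polish -> shift 2, press -> shift 3, mill -> shift 4) or shift 4 (e.g. mill in shift 5, press in shift 4, anneal in shift 1, weld in shift 1, finish in shift 3, polish in shift 2, bore in shift 2).

No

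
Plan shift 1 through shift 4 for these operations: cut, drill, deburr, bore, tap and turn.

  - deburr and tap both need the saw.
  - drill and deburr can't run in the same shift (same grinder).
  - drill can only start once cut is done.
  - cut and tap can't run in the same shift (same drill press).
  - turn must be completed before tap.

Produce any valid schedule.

tap -> shift 2; drill -> shift 2; bore -> shift 1; turn -> shift 1; cut -> shift 1; deburr -> shift 1

Checking: turn(shift 1) before tap(shift 2); cut(shift 1) before drill(shift 2); cut(shift 1) != tap(shift 2); deburr(shift 1) != tap(shift 2); drill(shift 2) != deburr(shift 1).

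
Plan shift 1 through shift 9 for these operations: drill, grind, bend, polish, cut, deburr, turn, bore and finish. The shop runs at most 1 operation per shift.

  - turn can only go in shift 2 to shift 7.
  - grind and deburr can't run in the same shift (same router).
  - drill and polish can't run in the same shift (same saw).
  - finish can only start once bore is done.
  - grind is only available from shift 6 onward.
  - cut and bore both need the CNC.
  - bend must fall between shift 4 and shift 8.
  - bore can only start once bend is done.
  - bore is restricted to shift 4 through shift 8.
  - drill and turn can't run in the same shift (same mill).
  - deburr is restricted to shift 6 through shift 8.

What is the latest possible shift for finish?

shift 9

Precedence pushes finish to at least shift 6.
finish at shift 9 is achievable: cut in shift 8, bore in shift 5, turn in shift 2, deburr in shift 6, bend in shift 4, finish in shift 9, polish in shift 3, drill in shift 1, grind in shift 7.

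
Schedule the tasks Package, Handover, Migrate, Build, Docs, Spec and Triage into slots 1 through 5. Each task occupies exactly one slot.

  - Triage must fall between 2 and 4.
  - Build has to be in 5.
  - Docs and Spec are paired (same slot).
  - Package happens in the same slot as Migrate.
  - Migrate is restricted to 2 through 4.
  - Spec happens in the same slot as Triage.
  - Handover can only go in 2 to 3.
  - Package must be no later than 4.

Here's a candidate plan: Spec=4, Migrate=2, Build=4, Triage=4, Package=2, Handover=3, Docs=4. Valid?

No — it violates: Build has to be in 5

Docs and Spec are paired (same slot) — holds.
Handover can only go in 2 to 3 — holds.
Migrate is restricted to 2 through 4 — holds.
Build has to be in 5 — violated.
Spec happens in the same slot as Triage — holds.
Package must be no later than 4 — holds.
Triage must fall between 2 and 4 — holds.
Package happens in the same slot as Migrate — holds.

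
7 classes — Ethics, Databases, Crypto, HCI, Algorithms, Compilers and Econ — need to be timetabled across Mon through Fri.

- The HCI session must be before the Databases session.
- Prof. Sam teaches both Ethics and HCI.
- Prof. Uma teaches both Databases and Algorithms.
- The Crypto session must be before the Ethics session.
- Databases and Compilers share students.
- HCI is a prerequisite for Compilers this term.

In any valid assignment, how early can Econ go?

Mon

Econ at Mon is achievable: Econ -> Mon; Algorithms -> Mon; Ethics -> Tue; HCI -> Mon; Databases -> Tue; Compilers -> Wed; Crypto -> Mon.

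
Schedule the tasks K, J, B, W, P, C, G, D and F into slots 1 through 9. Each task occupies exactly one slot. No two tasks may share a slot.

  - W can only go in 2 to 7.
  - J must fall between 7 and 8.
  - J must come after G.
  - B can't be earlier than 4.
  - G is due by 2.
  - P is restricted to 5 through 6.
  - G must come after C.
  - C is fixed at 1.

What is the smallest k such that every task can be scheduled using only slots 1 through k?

9

The precedence chain requires at least 3 distinct slots.
With at most 1 per slot and 9 tasks, at least 9 slots are needed.
J can't be placed before 7, so the schedule must run through at least slot 7.
9 works (last occupied slot: 9): for example K in 6, B in 4, J in 7, P in 5, C in 1, W in 3, F in 9, G in 2, D in 8.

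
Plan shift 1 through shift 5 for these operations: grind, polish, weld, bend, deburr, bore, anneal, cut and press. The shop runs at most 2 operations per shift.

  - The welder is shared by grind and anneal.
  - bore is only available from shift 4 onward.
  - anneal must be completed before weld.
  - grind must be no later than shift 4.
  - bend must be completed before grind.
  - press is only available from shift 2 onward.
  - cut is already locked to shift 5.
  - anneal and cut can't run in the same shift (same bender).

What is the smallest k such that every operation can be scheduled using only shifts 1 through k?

5 shifts

The precedence chain requires at least 2 distinct shifts.
With at most 2 per shift and 9 operations, at least 5 shifts are needed.
cut can't be placed before shift 5, so the schedule must run through at least shift 5.
5 works (last occupied shift: shift 5): for example bend in shift 1, bore in shift 4, weld in shift 3, polish in shift 3, cut in shift 5, deburr in shift 4, press in shift 2, anneal in shift 1, grind in shift 2.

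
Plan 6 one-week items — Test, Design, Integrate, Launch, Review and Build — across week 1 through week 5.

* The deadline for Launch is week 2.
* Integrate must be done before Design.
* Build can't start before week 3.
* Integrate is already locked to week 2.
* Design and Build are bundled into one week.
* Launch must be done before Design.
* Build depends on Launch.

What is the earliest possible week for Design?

Precedence pushes Design to at least week 3.
Design at week 3 is achievable: Build=week 3, Launch=week 1, Design=week 3, Integrate=week 2, Review=week 1, Test=week 1.

week 3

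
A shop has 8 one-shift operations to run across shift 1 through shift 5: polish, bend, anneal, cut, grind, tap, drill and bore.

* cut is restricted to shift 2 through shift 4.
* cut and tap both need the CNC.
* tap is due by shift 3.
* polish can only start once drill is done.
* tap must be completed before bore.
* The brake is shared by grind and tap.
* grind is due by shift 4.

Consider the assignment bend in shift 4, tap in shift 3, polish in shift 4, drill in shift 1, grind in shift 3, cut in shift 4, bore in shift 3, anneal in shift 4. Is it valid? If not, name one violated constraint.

cut and tap both need the CNC — holds.
The brake is shared by grind and tap — violated.
grind is due by shift 4 — holds.
tap is due by shift 3 — holds.
tap must be completed before bore — violated.
polish can only start once drill is done — holds.
cut is restricted to shift 2 through shift 4 — holds.

Invalid. The brake is shared by grind and tap.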